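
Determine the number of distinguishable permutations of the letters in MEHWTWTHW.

The 9 letters of MEHWTWTHW have repeats: H appearing twice, T appearing twice, and W appearing 3 times.
So there are 9! / (3!·2!·2!) = 15120 distinguishable arrangements.

15120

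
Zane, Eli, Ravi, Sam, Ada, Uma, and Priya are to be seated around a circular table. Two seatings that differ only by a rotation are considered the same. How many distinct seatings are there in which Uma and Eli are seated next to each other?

240

Treat {Uma, Eli} as one unit (2 internal orders) and seat the resulting 6 units around the table: (5)! circular arrangements.
So 2 × (5)! = 2 × 120 = 240.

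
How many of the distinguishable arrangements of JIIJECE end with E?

Fix E in the last position and arrange the remaining 6 letters.
Those 6 letters have I appearing twice and J appearing twice, giving (6)!/(2!·2!) = 180.

180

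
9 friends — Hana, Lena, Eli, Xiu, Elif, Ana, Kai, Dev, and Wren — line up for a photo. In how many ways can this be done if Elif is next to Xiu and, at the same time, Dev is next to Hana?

20160

Treat {Elif,Xiu} as one block (2 orders) and {Dev,Hana} as another (2 orders).
That leaves 7 units to arrange: 2 × 2 × 7! = 4 × 5040 = 20160.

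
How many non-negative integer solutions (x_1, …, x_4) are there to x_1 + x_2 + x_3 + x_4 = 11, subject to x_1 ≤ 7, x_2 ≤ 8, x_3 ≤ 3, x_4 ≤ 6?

180

Without the upper bounds there are C(14,3) = 364 ways to split 11 among 4 variables.
Subtract solutions that violate a single cap (substitute x_i' = x_i − (cap_i+1)): x_1 ≥ 8 gives C(6,3) = 20; x_2 ≥ 9 gives C(5,3) = 10; x_3 ≥ 4 gives C(10,3) = 120; x_4 ≥ 7 gives C(7,3) = 35. Together 185.
Add back pairs where two caps are both exceeded: 0 + 0 + 0 + 0 + 0 + 1 = 1.
By inclusion–exclusion the count is 364 − 185 + 1 = 180.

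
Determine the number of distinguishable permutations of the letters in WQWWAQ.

60

Letter multiplicities in WQWWAQ: A×1, Q×2, W×3.
Dividing 6! = 720 by 3!·2! = 12 for the repeated letters gives 60.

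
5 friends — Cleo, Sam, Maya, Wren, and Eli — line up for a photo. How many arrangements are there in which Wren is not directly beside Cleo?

72

Of the 5! = 120 arrangements, those with Wren and Cleo adjacent number 2 × 4! = 48 (treat the pair as a block with 2 internal orders).
Complementary counting: 120 − 48 = 72.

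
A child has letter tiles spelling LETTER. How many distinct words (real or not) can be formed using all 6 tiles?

LETTER has 6 letters with E appearing twice and T appearing twice.
The number of distinct arrangements is 6!/(2!·2!) = 720/4 = 180.

180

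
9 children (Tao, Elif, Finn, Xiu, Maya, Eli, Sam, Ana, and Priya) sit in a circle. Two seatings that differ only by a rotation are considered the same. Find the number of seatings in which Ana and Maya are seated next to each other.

Treat {Ana, Maya} as one unit (2 internal orders) and seat the resulting 8 units around the table: (7)! circular arrangements.
So 2 × (7)! = 2 × 5040 = 10080.

10080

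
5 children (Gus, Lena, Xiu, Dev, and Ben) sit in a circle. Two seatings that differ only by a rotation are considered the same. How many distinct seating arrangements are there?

Seat Gus anywhere (absorbing the rotational symmetry), then permute the other 4: (4)! = 24.

24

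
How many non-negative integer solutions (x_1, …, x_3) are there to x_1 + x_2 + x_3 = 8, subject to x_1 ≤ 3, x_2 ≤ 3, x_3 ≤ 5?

10

Ignoring the caps, the number of non-negative solutions to x_1+…+x_3 = 8 is C(10,2) = 45.
Subtract solutions that violate a single cap (substitute x_i' = x_i − (cap_i+1)): x_1 ≥ 4 gives C(6,2) = 15; x_2 ≥ 4 gives C(6,2) = 15; x_3 ≥ 6 gives C(4,2) = 6. Together 36.
Add back pairs where two caps are both exceeded: 1 + 0 + 0 = 1.
By inclusion–exclusion the count is 45 − 36 + 1 = 10.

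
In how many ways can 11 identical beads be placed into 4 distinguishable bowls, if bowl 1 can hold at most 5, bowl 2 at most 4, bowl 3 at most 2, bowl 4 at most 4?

Without the upper bounds there are C(14,3) = 364 ways to split 11 among 4 bowls.
Subtract solutions that violate a single cap (substitute x_i' = x_i − (cap_i+1)): x_1 ≥ 6 gives C(8,3) = 56; x_2 ≥ 5 gives C(9,3) = 84; x_3 ≥ 3 gives C(11,3) = 165; x_4 ≥ 5 gives C(9,3) = 84. Together 389.
Add back pairs where two caps are both exceeded: 1 + 10 + 1 + 20 + 4 + 20 = 56.
By inclusion–exclusion the count is 364 − 389 + 56 = 31.

31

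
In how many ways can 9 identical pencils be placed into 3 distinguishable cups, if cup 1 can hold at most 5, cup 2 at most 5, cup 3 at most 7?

32

By stars and bars, unrestricted non-negative solutions to x_1+…+x_3 = 9 number C(9+2,2) = 55.
Subtract solutions that violate a single cap (substitute x_i' = x_i − (cap_i+1)): x_1 ≥ 6 gives C(5,2) = 10; x_2 ≥ 6 gives C(5,2) = 10; x_3 ≥ 8 gives C(3,2) = 3. Together 23.
No two caps can be exceeded simultaneously, so the pair terms are all 0.
By inclusion–exclusion the count is 55 − 23 + 0 = 32.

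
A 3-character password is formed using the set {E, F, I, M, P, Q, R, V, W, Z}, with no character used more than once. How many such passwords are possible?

720

With no repetition, fill the 3 characters in order: 10 choices, then 9, down to 8.
10 × 9 × 8 = 720.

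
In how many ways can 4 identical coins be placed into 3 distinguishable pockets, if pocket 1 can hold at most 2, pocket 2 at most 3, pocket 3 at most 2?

Ignoring the caps, the number of non-negative solutions to x_1+…+x_3 = 4 is C(6,2) = 15.
Subtract solutions that violate a single cap (substitute x_i' = x_i − (cap_i+1)): x_1 ≥ 3 gives C(3,2) = 3; x_2 ≥ 4 gives C(2,2) = 1; x_3 ≥ 3 gives C(3,2) = 3. Together 7.
No two caps can be exceeded simultaneously, so the pair terms are all 0.
By inclusion–exclusion the count is 15 − 7 + 0 = 8.

8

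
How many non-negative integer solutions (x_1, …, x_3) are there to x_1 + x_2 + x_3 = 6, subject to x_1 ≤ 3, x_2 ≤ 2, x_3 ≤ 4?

Ignoring the caps, the number of non-negative solutions to x_1+…+x_3 = 6 is C(8,2) = 28.
Subtract solutions that violate a single cap (substitute x_i' = x_i − (cap_i+1)): x_1 ≥ 4 gives C(4,2) = 6; x_2 ≥ 3 gives C(5,2) = 10; x_3 ≥ 5 gives C(3,2) = 3. Together 19.
No two caps can be exceeded simultaneously, so the pair terms are all 0.
By inclusion–exclusion the count is 28 − 19 + 0 = 9.

9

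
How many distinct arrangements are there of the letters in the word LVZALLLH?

LVZALLLH has 8 letters with L appearing 4 times.
So there are 8! / (4!) = 1680 distinguishable arrangements.

1680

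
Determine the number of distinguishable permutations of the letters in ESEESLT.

ESEESLT has 7 letters with E appearing 3 times and S appearing twice.
Dividing 7! = 5040 by 3!·2! = 12 for the repeated letters gives 420.

420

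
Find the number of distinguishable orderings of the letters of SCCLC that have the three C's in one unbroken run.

Treat the 3 copies of C as a single block. The multiset to arrange is then {CCC, L, S}, 3 items in all.
All 3 items are distinct, so there are (3)! = 6 arrangements.

6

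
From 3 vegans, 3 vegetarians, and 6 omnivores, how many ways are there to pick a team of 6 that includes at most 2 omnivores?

262

Split by how many omnivores are chosen (0 through 2).
Sum: C(6,0)·C(6,6) + C(6,1)·C(6,5) + C(6,2)·C(6,4) = 1 + 36 + 225 = 262.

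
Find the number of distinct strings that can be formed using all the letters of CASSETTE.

The 8 letters of CASSETTE have repeats: E appearing twice, S appearing twice, and T appearing twice.
Dividing 8! = 40320 by 2!·2!·2! = 8 for the repeated letters gives 5040.

5040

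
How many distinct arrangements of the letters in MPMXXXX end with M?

Fix M in the last position and arrange the remaining 6 letters.
Those 6 letters have X appearing 4 times, giving (6)!/(4!) = 30.

30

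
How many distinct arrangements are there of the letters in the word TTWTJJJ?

The 7 letters of TTWTJJJ have repeats: J appearing 3 times and T appearing 3 times.
The number of distinct arrangements is 7!/(3!·3!) = 5040/36 = 140.

140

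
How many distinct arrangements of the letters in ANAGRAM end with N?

120

Fix N in the last position and arrange the remaining 6 letters.
Those 6 letters have A appearing 3 times, giving (6)!/(3!) = 120.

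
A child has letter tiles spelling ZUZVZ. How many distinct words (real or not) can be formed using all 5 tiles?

Letter multiplicities in ZUZVZ: U×1, V×1, Z×3.
Dividing 5! = 120 by 3! = 6 for the repeated letters gives 20.

20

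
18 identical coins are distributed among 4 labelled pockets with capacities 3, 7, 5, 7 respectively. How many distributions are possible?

Ignoring the caps, the number of non-negative solutions to x_1+…+x_4 = 18 is C(21,3) = 1330.
Subtract solutions that violate a single cap (substitute x_i' = x_i − (cap_i+1)): x_1 ≥ 4 gives C(17,3) = 680; x_2 ≥ 8 gives C(13,3) = 286; x_3 ≥ 6 gives C(15,3) = 455; x_4 ≥ 8 gives C(13,3) = 286. Together 1707.
Add back pairs where two caps are both exceeded: 84 + 165 + 84 + 35 + 10 + 35 = 413.
Subtract triples: 1 + 0 + 1 + 0 = 2.
By inclusion–exclusion the count is 1330 − 1707 + 413 − 2 = 34.

34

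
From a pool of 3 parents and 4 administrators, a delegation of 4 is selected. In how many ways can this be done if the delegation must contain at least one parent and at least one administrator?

34

Unrestricted: C(7,4) = 35 ways to pick any 4 of the 7.
Selections missing a whole group: no parents → C(4,4) = 1; no administrators → C(3,4) = 0.
Both groups omitted at once is impossible, so 35 − 1 = 34.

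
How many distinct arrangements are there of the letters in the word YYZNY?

20

YYZNY has 5 letters with Y appearing 3 times.
So there are 5! / (3!) = 20 distinguishable arrangements.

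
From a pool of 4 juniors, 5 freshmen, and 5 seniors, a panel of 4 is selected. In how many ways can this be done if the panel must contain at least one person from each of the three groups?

550

With no constraint there are C(14,4) = 1001 possible selections.
Selections missing a whole group: no juniors → C(10,4) = 210; no freshmen → C(9,4) = 126; no seniors → C(9,4) = 126.
Add back selections omitting two groups (i.e. drawn from a single group): C(4,4) + C(5,4) + C(5,4) = 11.
By inclusion–exclusion: 1001 − 462 + 11 = 550.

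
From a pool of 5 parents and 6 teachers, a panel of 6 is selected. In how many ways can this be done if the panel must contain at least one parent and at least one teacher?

461

With no constraint there are C(11,6) = 462 possible selections.
Selections missing a whole group: no parents → C(6,6) = 1; no teachers → C(5,6) = 0.
Both groups omitted at once is impossible, so 462 − 1 = 461.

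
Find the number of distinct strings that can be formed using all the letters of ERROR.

Letter multiplicities in ERROR: E×1, O×1, R×3.
The number of distinct arrangements is 5!/(3!) = 120/6 = 20.

20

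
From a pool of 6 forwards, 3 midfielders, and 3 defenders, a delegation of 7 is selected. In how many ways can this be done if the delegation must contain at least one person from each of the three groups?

With no constraint there are C(12,7) = 792 possible selections.
Selections missing a whole group: no forwards → C(6,7) = 0; no midfielders → C(9,7) = 36; no defenders → C(9,7) = 36.
Add back selections omitting two groups (i.e. drawn from a single group): C(6,7) + C(3,7) + C(3,7) = 0.
By inclusion–exclusion: 792 − 72 + 0 = 720.

720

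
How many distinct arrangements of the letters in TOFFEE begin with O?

With the first slot taken by O, it remains to arrange the other 5 letters (TFFEE).
Those 5 letters have E appearing twice and F appearing twice, giving (5)!/(2!·2!) = 30.

30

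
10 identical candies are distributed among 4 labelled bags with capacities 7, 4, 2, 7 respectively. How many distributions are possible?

100

By stars and bars, unrestricted non-negative solutions to x_1+…+x_4 = 10 number C(10+3,3) = 286.
Subtract solutions that violate a single cap (substitute x_i' = x_i − (cap_i+1)): x_1 ≥ 8 gives C(5,3) = 10; x_2 ≥ 5 gives C(8,3) = 56; x_3 ≥ 3 gives C(10,3) = 120; x_4 ≥ 8 gives C(5,3) = 10. Together 196.
Add back pairs where two caps are both exceeded: 0 + 0 + 0 + 10 + 0 + 0 = 10.
By inclusion–exclusion the count is 286 − 196 + 10 = 100.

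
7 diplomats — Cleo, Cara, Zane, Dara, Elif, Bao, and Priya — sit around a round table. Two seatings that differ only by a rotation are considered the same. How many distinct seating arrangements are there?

720

Fix one person's seat to break rotational symmetry; the remaining 6 people can be arranged in (6)! = 720 ways.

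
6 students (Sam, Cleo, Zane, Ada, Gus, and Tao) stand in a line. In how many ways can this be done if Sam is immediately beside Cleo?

Treat {Sam, Cleo} as a single unit. There are 5 units to order, and the pair itself can be ordered 2 ways.
That gives 2 × 5! = 2 × 120 = 240.

240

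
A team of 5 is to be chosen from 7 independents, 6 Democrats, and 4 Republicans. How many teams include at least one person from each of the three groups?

Total 5-person selections from all 17: C(17,5) = 6188.
Selections missing a whole group: no independents → C(10,5) = 252; no Democrats → C(11,5) = 462; no Republicans → C(13,5) = 1287.
Add back selections omitting two groups (i.e. drawn from a single group): C(7,5) + C(6,5) + C(4,5) = 27.
By inclusion–exclusion: 6188 − 2001 + 27 = 4214.

4214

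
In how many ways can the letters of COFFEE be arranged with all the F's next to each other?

Treat the 2 copies of F as a single block. The multiset to arrange is then {FF, C, E, E, O}, 5 items in all.
That gives (5)!/(2!) = 60 arrangements.

60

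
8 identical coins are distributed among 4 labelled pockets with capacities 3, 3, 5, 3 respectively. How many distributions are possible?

53

Ignoring the caps, the number of non-negative solutions to x_1+…+x_4 = 8 is C(11,3) = 165.
Subtract solutions that violate a single cap (substitute x_i' = x_i − (cap_i+1)): x_1 ≥ 4 gives C(7,3) = 35; x_2 ≥ 4 gives C(7,3) = 35; x_3 ≥ 6 gives C(5,3) = 10; x_4 ≥ 4 gives C(7,3) = 35. Together 115.
Add back pairs where two caps are both exceeded: 1 + 0 + 1 + 0 + 1 + 0 = 3.
By inclusion–exclusion the count is 165 − 115 + 3 = 53.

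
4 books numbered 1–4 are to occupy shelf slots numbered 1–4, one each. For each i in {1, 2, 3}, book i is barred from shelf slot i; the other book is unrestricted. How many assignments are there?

11

Let Aᵢ (for i ∈ {1, 2, 3}) be the placements that put book i in its forbidden shelf slot. Any j of these fix j positions, leaving (4−j)! ways to fill the rest, and there are C(3,j) ways to pick which j.
By inclusion–exclusion, the number of valid placements is Σ_{j=0}^{3} (−1)^j C(3,j)·(4−j)!.
Computing: 24 − 18 + 6 − 1 = 11.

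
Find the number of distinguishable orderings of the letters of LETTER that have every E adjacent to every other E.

60

Treat the 2 copies of E as a single block. The multiset to arrange is then {EE, L, R, T, T}, 5 items in all.
That gives (5)!/(2!) = 60 arrangements.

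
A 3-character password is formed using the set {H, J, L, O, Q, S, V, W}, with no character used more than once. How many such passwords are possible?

336

This is a permutation of 3 out of 8: P(8,3) = 8!/5!.
That product is 8 × 7 × 6 = 336.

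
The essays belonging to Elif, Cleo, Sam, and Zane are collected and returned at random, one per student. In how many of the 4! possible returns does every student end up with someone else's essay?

9

Let Aᵢ be the assignments in which student i gets their own essay. We want the size of the complement of A₁∪…∪A_4.
By inclusion–exclusion this is Σ_{j=0}^{4} (−1)^j C(4,j)·(4−j)!.
Computing: 24 − 24 + 12 − 4 + 1 = 9.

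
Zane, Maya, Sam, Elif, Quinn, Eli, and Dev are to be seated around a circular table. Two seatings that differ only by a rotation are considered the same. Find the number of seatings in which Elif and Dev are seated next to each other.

240

Glue Elif and Dev into a block (2 internal orders). Seating 6 units around a circle gives (5)! arrangements.
So 2 × (5)! = 2 × 120 = 240.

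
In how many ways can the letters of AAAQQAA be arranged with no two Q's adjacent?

Total arrangements of AAAQQAA: 7!/(5!·2!) = 21.
If the two Q's are adjacent, glue them into one block, leaving 6 items to arrange: (6)!/(5!) = 6 ways.
Hence 21 − 6 = 15.

15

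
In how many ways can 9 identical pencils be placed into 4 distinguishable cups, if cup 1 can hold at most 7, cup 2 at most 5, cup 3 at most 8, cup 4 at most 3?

Without the upper bounds there are C(12,3) = 220 ways to split 9 among 4 cups.
Subtract solutions that violate a single cap (substitute x_i' = x_i − (cap_i+1)): x_1 ≥ 8 gives C(4,3) = 4; x_2 ≥ 6 gives C(6,3) = 20; x_3 ≥ 9 gives C(3,3) = 1; x_4 ≥ 4 gives C(8,3) = 56. Together 81.
No two caps can be exceeded simultaneously, so the pair terms are all 0.
By inclusion–exclusion the count is 220 − 81 + 0 = 139.

139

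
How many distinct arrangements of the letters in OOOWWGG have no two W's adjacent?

There are 7!/(3!·2!·2!) = 210 arrangements of OOOWWGG in total.
Arrangements with the W's together: treat WW as one letter, giving (6)!/(3!·2!) = 60.
Subtracting, 210 − 60 = 150 arrangements keep the W's apart.

150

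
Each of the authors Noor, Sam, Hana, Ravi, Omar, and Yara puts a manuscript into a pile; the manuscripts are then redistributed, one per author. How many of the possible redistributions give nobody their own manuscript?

Let Aᵢ be the assignments in which author i gets their own manuscript. We want the size of the complement of A₁∪…∪A_6.
By inclusion–exclusion this is Σ_{j=0}^{6} (−1)^j C(6,j)·(6−j)!.
Computing: 720 − 720 + 360 − 120 + 30 − 6 + 1 = 265.

265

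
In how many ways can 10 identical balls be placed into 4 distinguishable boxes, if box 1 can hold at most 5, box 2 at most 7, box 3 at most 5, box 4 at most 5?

Without the upper bounds there are C(13,3) = 286 ways to split 10 among 4 boxes.
Subtract solutions that violate a single cap (substitute x_i' = x_i − (cap_i+1)): x_1 ≥ 6 gives C(7,3) = 35; x_2 ≥ 8 gives C(5,3) = 10; x_3 ≥ 6 gives C(7,3) = 35; x_4 ≥ 6 gives C(7,3) = 35. Together 115.
No two caps can be exceeded simultaneously, so the pair terms are all 0.
By inclusion–exclusion the count is 286 − 115 + 0 = 171.

171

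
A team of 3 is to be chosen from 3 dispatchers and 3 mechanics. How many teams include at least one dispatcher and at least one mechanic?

Total 3-person selections from all 6: C(6,3) = 20.
Selections missing a whole group: no dispatchers → C(3,3) = 1; no mechanics → C(3,3) = 1.
Both groups omitted at once is impossible, so 20 − 2 = 18.

18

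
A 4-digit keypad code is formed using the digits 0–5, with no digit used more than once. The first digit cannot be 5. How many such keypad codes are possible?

300

The first digit has 6−1 = 5 choices (anything except 5).
The remaining 3 digits are filled from the other 5 symbols without repetition: 5 × 4 × 3 = 60.
Total: 5 × 60 = 300.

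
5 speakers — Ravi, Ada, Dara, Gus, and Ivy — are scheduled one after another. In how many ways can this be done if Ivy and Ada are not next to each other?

72

There are 5! = 120 arrangements in all. If Ivy and Ada are adjacent, merging them into one block gives 2·(4)! = 48 arrangements.
Complementary counting: 120 − 48 = 72.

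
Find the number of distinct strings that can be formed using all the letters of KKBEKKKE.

168

Letter multiplicities in KKBEKKKE: B×1, E×2, K×5.
So there are 8! / (5!·2!) = 168 distinguishable arrangements.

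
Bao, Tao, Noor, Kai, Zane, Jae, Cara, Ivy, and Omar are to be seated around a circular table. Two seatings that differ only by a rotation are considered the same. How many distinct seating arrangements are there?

40320

Around a circle, 9 distinct people have 9!/9 = (8)! = 40320 rotationally distinct seatings.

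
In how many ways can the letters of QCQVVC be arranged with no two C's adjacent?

Total arrangements of QCQVVC: 6!/(2!·2!·2!) = 90.
If the two C's are adjacent, glue them into one block, leaving 5 items to arrange: (5)!/(2!·2!) = 30 ways.
Subtracting, 90 − 30 = 60 arrangements keep the C's apart.

60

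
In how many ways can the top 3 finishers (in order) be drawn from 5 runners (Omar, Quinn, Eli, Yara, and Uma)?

There are 5 choices for 1st place, 4 for 2nd, and 3 for 3rd.
That gives 5 × 4 × 3 = 60.

60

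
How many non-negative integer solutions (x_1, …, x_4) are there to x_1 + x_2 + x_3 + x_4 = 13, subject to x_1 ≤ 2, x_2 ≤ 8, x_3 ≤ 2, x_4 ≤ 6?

Without the upper bounds there are C(16,3) = 560 ways to split 13 among 4 variables.
Subtract solutions that violate a single cap (substitute x_i' = x_i − (cap_i+1)): x_1 ≥ 3 gives C(13,3) = 286; x_2 ≥ 9 gives C(7,3) = 35; x_3 ≥ 3 gives C(13,3) = 286; x_4 ≥ 7 gives C(9,3) = 84. Together 691.
Add back pairs where two caps are both exceeded: 4 + 120 + 20 + 4 + 0 + 20 = 168.
Subtract triples: 0 + 0 + 1 + 0 = 1.
By inclusion–exclusion the count is 560 − 691 + 168 − 1 = 36.

36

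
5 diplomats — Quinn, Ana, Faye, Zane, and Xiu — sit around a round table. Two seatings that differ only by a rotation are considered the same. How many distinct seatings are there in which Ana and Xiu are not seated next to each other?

Without the restriction there are (4)! = 24 seatings.
Those with Ana next to Xiu: fuse the pair into one unit and seat 4 units around a circle — 2·(3)! = 12.
Subtracting, 24 − 12 = 12.

12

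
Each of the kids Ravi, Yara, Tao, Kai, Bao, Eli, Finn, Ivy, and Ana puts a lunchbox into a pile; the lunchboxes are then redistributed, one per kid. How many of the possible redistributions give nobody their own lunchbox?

133496

Let Aᵢ be the assignments in which kid i gets their own lunchbox. We want the size of the complement of A₁∪…∪A_9.
By inclusion–exclusion this is Σ_{j=0}^{9} (−1)^j C(9,j)·(9−j)!.
Computing: 362880 − 362880 + 181440 − 60480 + 15120 − 3024 + 504 − 72 + 9 − 1 = 133496.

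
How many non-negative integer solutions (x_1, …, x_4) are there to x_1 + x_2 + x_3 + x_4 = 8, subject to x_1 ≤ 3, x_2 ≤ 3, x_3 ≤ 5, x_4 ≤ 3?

Ignoring the caps, the number of non-negative solutions to x_1+…+x_4 = 8 is C(11,3) = 165.
Subtract solutions that violate a single cap (substitute x_i' = x_i − (cap_i+1)): x_1 ≥ 4 gives C(7,3) = 35; x_2 ≥ 4 gives C(7,3) = 35; x_3 ≥ 6 gives C(5,3) = 10; x_4 ≥ 4 gives C(7,3) = 35. Together 115.
Add back pairs where two caps are both exceeded: 1 + 0 + 1 + 0 + 1 + 0 = 3.
By inclusion–exclusion the count is 165 − 115 + 3 = 53.

53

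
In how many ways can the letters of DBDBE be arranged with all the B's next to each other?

12

Treat the 2 copies of B as a single block. The multiset to arrange is then {BB, D, D, E}, 4 items in all.
That gives (4)!/(2!) = 12 arrangements.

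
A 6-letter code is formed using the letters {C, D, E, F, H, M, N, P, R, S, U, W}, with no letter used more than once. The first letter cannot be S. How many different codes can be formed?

The first letter has 12−1 = 11 choices (anything except S).
The remaining 5 letters are filled from the other 11 symbols without repetition: 11 × 10 × 9 × 8 × 7 = 55440.
Total: 11 × 55440 = 609840.

609840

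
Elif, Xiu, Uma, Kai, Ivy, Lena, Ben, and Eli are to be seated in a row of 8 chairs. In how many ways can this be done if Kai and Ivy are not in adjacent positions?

30240

There are 8! = 40320 arrangements in all. If Kai and Ivy are adjacent, merging them into one block gives 2·(7)! = 10080 arrangements.
So 40320 − 10080 = 30240 arrangements keep them apart.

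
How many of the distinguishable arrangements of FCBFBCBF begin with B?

Fix B in the first position and arrange the remaining 7 letters.
Those 7 letters have B appearing twice, C appearing twice, and F appearing 3 times, giving (7)!/(3!·2!·2!) = 210.

210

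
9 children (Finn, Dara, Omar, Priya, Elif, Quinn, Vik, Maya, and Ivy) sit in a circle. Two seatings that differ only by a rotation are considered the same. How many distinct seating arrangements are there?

Seat Finn anywhere (absorbing the rotational symmetry), then permute the other 8: (8)! = 40320.

40320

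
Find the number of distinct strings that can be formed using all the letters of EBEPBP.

The 6 letters of EBEPBP have repeats: B appearing twice, E appearing twice, and P appearing twice.
Dividing 6! = 720 by 2!·2!·2! = 8 for the repeated letters gives 90.

90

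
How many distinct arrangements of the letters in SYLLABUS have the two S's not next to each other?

Total arrangements of SYLLABUS: 8!/(2!·2!) = 10080.
Arrangements with the S's together: treat SS as one letter, giving (7)!/(2!) = 2520.
Subtracting, 10080 − 2520 = 7560 arrangements keep the S's apart.

7560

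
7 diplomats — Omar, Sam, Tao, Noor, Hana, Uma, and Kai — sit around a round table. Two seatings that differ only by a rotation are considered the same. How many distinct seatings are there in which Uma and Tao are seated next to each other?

240

Treat {Uma, Tao} as one unit (2 internal orders) and seat the resulting 6 units around the table: (5)! circular arrangements.
So 2 × (5)! = 2 × 120 = 240.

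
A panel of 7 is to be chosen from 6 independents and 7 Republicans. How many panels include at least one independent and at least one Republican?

1715

Total 7-person selections from all 13: C(13,7) = 1716.
Subtract selections that omit an entire group: no independents → C(7,7) = 1; no Republicans → C(6,7) = 0.
Both groups omitted at once is impossible, so 1716 − 1 = 1715.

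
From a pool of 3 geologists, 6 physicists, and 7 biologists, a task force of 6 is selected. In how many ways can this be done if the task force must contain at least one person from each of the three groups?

Unrestricted: C(16,6) = 8008 ways to pick any 6 of the 16.
Subtract selections that omit an entire group: no geologists → C(13,6) = 1716; no physicists → C(10,6) = 210; no biologists → C(9,6) = 84.
Add back selections omitting two groups (i.e. drawn from a single group): C(3,6) + C(6,6) + C(7,6) = 8.
By inclusion–exclusion: 8008 − 2010 + 8 = 6006.

6006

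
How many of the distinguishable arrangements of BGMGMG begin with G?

Fix G in the first position and arrange the remaining 5 letters.
Those 5 letters have G appearing twice and M appearing twice, giving (5)!/(2!·2!) = 30.

30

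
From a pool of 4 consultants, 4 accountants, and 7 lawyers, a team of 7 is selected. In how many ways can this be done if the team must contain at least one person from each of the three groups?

Unrestricted: C(15,7) = 6435 ways to pick any 7 of the 15.
Selections missing a whole group: no consultants → C(11,7) = 330; no accountants → C(11,7) = 330; no lawyers → C(8,7) = 8.
Add back selections omitting two groups (i.e. drawn from a single group): C(4,7) + C(4,7) + C(7,7) = 1.
By inclusion–exclusion: 6435 − 668 + 1 = 5768.

5768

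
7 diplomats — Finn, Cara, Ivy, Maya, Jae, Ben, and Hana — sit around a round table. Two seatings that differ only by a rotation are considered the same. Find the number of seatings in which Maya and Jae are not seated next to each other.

480

Without the restriction there are (6)! = 720 seatings.
Those with Maya next to Jae: fuse the pair into one unit and seat 6 units around a circle — 2·(5)! = 240.
Subtracting, 720 − 240 = 480.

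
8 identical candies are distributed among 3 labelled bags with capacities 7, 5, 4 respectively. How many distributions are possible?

28

Ignoring the caps, the number of non-negative solutions to x_1+…+x_3 = 8 is C(10,2) = 45.
Subtract solutions that violate a single cap (substitute x_i' = x_i − (cap_i+1)): x_1 ≥ 8 gives C(2,2) = 1; x_2 ≥ 6 gives C(4,2) = 6; x_3 ≥ 5 gives C(5,2) = 10. Together 17.
No two caps can be exceeded simultaneously, so the pair terms are all 0.
By inclusion–exclusion the count is 45 − 17 + 0 = 28.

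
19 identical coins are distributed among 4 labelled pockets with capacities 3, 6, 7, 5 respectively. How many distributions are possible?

10

Without the upper bounds there are C(22,3) = 1540 ways to split 19 among 4 pockets.
Subtract solutions that violate a single cap (substitute x_i' = x_i − (cap_i+1)): x_1 ≥ 4 gives C(18,3) = 816; x_2 ≥ 7 gives C(15,3) = 455; x_3 ≥ 8 gives C(14,3) = 364; x_4 ≥ 6 gives C(16,3) = 560. Together 2195.
Add back pairs where two caps are both exceeded: 165 + 120 + 220 + 35 + 84 + 56 = 680.
Subtract triples: 1 + 10 + 4 + 0 = 15.
By inclusion–exclusion the count is 1540 − 2195 + 680 − 15 = 10.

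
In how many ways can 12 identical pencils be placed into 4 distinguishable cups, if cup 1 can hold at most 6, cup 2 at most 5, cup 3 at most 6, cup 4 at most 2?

By stars and bars, unrestricted non-negative solutions to x_1+…+x_4 = 12 number C(12+3,3) = 455.
Subtract solutions that violate a single cap (substitute x_i' = x_i − (cap_i+1)): x_1 ≥ 7 gives C(8,3) = 56; x_2 ≥ 6 gives C(9,3) = 84; x_3 ≥ 7 gives C(8,3) = 56; x_4 ≥ 3 gives C(12,3) = 220. Together 416.
Add back pairs where two caps are both exceeded: 0 + 0 + 10 + 0 + 20 + 10 = 40.
By inclusion–exclusion the count is 455 − 416 + 40 = 79.

79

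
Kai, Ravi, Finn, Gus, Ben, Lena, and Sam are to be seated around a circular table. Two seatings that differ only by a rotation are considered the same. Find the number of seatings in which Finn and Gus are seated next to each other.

Treat {Finn, Gus} as one unit (2 internal orders) and seat the resulting 6 units around the table: (5)! circular arrangements.
So 2 × (5)! = 2 × 120 = 240.

240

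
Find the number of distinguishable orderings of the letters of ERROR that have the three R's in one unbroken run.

Treat the 3 copies of R as a single block. The multiset to arrange is then {RRR, E, O}, 3 items in all.
All 3 items are distinct, so there are (3)! = 6 arrangements.

6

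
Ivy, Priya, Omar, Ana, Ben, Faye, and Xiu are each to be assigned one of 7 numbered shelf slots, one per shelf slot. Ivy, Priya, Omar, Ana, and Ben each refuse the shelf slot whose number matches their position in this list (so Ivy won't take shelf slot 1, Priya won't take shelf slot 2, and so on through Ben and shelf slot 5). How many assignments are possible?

Let Aᵢ (for 1 ≤ i ≤ 5) be the placements that put person i in their forbidden shelf slot. Any j of these fix j positions, leaving (7−j)! ways to fill the rest, and there are C(5,j) ways to pick which j.
By inclusion–exclusion, the number of valid placements is Σ_{j=0}^{5} (−1)^j C(5,j)·(7−j)!.
Computing: 5040 − 3600 + 1200 − 240 + 30 − 2 = 2428.

2428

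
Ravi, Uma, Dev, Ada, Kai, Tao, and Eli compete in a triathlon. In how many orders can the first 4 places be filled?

840

There are 7 choices for 1st place, 6 for 2nd, and so on down to 4 for position 4.
That gives 7 × 6 × 5 × 4 = 840.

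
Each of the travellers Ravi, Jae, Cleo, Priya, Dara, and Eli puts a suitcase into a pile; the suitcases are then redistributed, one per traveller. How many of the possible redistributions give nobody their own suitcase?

265

This is the derangement count D_6: permutations of 6 items with no fixed point.
By inclusion–exclusion this is Σ_{j=0}^{6} (−1)^j C(6,j)·(6−j)!.
Computing: 720 − 720 + 360 − 120 + 30 − 6 + 1 = 265.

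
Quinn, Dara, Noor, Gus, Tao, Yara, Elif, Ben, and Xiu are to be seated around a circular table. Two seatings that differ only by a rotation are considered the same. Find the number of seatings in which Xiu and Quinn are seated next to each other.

Glue Xiu and Quinn into a block (2 internal orders). Seating 8 units around a circle gives (7)! arrangements.
So 2 × (7)! = 2 × 5040 = 10080.

10080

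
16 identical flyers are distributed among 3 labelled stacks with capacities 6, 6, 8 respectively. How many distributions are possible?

15

Without the upper bounds there are C(18,2) = 153 ways to split 16 among 3 stacks.
Subtract solutions that violate a single cap (substitute x_i' = x_i − (cap_i+1)): x_1 ≥ 7 gives C(11,2) = 55; x_2 ≥ 7 gives C(11,2) = 55; x_3 ≥ 9 gives C(9,2) = 36. Together 146.
Add back pairs where two caps are both exceeded: 6 + 1 + 1 = 8.
By inclusion–exclusion the count is 153 − 146 + 8 = 15.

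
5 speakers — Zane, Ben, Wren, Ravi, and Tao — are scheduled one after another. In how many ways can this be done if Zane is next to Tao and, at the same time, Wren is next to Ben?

Treat {Zane,Tao} as one block (2 orders) and {Wren,Ben} as another (2 orders).
That leaves 3 units to arrange: 2 × 2 × 3! = 4 × 6 = 24.

24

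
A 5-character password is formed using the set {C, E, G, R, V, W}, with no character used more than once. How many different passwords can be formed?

720

Choose and order 5 of the 6 symbols: the first character has 6 options, the next 5, and so on down to 2.
6 × 5 × 4 × 3 × 2 = 720.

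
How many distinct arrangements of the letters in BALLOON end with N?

180

Fix N in the last position and arrange the remaining 6 letters.
Those 6 letters have L appearing twice and O appearing twice, giving (6)!/(2!·2!) = 180.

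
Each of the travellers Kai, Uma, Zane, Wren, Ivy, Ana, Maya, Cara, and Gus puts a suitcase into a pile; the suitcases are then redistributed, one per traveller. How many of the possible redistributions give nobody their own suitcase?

Let Aᵢ be the assignments in which traveller i gets their own suitcase. We want the size of the complement of A₁∪…∪A_9.
By inclusion–exclusion this is Σ_{j=0}^{9} (−1)^j C(9,j)·(9−j)!.
Computing: 362880 − 362880 + 181440 − 60480 + 15120 − 3024 + 504 − 72 + 9 − 1 = 133496.

133496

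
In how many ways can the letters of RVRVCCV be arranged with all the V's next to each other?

30

Treat the 3 copies of V as a single block. The multiset to arrange is then {VVV, C, C, R, R}, 5 items in all.
That gives (5)!/(2!·2!) = 30 arrangements.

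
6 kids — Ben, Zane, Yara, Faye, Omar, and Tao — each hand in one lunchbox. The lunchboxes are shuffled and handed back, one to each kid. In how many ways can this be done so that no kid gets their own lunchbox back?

265

Let Aᵢ be the assignments in which kid i gets their own lunchbox. We want the size of the complement of A₁∪…∪A_6.
By inclusion–exclusion this is Σ_{j=0}^{6} (−1)^j C(6,j)·(6−j)!.
Computing: 720 − 720 + 360 − 120 + 30 − 6 + 1 = 265.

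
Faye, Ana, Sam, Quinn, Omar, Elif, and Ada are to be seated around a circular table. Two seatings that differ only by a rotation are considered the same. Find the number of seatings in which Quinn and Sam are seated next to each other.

Treat {Quinn, Sam} as one unit (2 internal orders) and seat the resulting 6 units around the table: (5)! circular arrangements.
So 2 × (5)! = 2 × 120 = 240.

240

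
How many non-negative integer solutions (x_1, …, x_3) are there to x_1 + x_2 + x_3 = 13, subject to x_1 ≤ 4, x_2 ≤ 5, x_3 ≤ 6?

By stars and bars, unrestricted non-negative solutions to x_1+…+x_3 = 13 number C(13+2,2) = 105.
Subtract solutions that violate a single cap (substitute x_i' = x_i − (cap_i+1)): x_1 ≥ 5 gives C(10,2) = 45; x_2 ≥ 6 gives C(9,2) = 36; x_3 ≥ 7 gives C(8,2) = 28. Together 109.
Add back pairs where two caps are both exceeded: 6 + 3 + 1 = 10.
By inclusion–exclusion the count is 105 − 109 + 10 = 6.

6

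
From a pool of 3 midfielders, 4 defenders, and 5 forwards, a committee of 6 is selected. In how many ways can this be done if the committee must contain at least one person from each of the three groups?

805

Unrestricted: C(12,6) = 924 ways to pick any 6 of the 12.
Subtract selections that omit an entire group: no midfielders → C(9,6) = 84; no defenders → C(8,6) = 28; no forwards → C(7,6) = 7.
Add back selections omitting two groups (i.e. drawn from a single group): C(3,6) + C(4,6) + C(5,6) = 0.
By inclusion–exclusion: 924 − 119 + 0 = 805.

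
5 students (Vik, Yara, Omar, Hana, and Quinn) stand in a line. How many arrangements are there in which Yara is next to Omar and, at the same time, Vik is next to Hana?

Treat {Yara,Omar} as one block (2 orders) and {Vik,Hana} as another (2 orders).
That leaves 3 units to arrange: 2 × 2 × 3! = 4 × 6 = 24.

24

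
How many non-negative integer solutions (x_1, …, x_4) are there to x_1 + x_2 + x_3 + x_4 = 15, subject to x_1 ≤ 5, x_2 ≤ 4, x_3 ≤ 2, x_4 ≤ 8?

Ignoring the caps, the number of non-negative solutions to x_1+…+x_4 = 15 is C(18,3) = 816.
Subtract solutions that violate a single cap (substitute x_i' = x_i − (cap_i+1)): x_1 ≥ 6 gives C(12,3) = 220; x_2 ≥ 5 gives C(13,3) = 286; x_3 ≥ 3 gives C(15,3) = 455; x_4 ≥ 9 gives C(9,3) = 84. Together 1045.
Add back pairs where two caps are both exceeded: 35 + 84 + 1 + 120 + 4 + 20 = 264.
Subtract triples: 4 + 0 + 0 + 0 = 4.
By inclusion–exclusion the count is 816 − 1045 + 264 − 4 = 31.

31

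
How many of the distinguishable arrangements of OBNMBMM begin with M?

Fix M in the first position and arrange the remaining 6 letters.
Those 6 letters have B appearing twice and M appearing twice, giving (6)!/(2!·2!) = 180.

180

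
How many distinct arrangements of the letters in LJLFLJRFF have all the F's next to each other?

Treat the 3 copies of F as a single block. The multiset to arrange is then {FFF, J, J, L, L, L, R}, 7 items in all.
That gives (7)!/(3!·2!) = 420 arrangements.

420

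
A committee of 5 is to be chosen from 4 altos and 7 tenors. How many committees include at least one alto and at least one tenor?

Unrestricted: C(11,5) = 462 ways to pick any 5 of the 11.
Selections missing a whole group: no altos → C(7,5) = 21; no tenors → C(4,5) = 0.
Both groups omitted at once is impossible, so 462 − 21 = 441.

441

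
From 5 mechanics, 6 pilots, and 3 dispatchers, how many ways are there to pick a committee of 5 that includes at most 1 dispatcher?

1452

Split by how many dispatchers are chosen (0 through 1).
Sum: C(3,0)·C(11,5) + C(3,1)·C(11,4) = 462 + 990 = 1452.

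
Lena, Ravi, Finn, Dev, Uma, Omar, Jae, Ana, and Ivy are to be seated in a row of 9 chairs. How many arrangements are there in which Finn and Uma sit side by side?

80640

Place the 7 others and the Finn-Uma pair as 8 objects in a line; the pair has 2 internal arrangements.
So the count is 2·(8)! = 80640.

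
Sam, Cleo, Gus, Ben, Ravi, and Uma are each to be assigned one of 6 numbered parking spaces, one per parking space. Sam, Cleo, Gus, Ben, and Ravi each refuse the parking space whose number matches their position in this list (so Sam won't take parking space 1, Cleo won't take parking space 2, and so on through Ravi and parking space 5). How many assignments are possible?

309

Let Aᵢ (for 1 ≤ i ≤ 5) be the placements that put person i in their forbidden parking space. Any j of these fix j positions, leaving (6−j)! ways to fill the rest, and there are C(5,j) ways to pick which j.
By inclusion–exclusion, the number of valid placements is Σ_{j=0}^{5} (−1)^j C(5,j)·(6−j)!.
Computing: 720 − 600 + 240 − 60 + 10 − 1 = 309.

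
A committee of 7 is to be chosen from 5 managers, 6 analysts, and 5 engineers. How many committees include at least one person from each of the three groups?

Unrestricted: C(16,7) = 11440 ways to pick any 7 of the 16.
Subtract selections that omit an entire group: no managers → C(11,7) = 330; no analysts → C(10,7) = 120; no engineers → C(11,7) = 330.
Add back selections omitting two groups (i.e. drawn from a single group): C(5,7) + C(6,7) + C(5,7) = 0.
By inclusion–exclusion: 11440 − 780 + 0 = 10660.

10660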